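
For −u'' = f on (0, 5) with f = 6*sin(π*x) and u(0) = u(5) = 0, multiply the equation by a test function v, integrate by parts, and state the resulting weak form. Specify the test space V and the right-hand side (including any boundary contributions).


V = H^1_0(0, 5) (so v(0) = v(5) = 0); weak form: ∫_0^5 u'v' dx = ∫_0^5 (6*sin(π*x)) v dx for all v ∈ V.

Multiply both sides by a test function v and integrate from 0 to 5:
  ∫_0^5 −u''(x) v(x) dx = ∫_0^5 f(x) v(x) dx.
Integrate the LHS by parts once:
  ∫_0^5 −u'' v dx = −[u'(x) v(x)]_0^5 + ∫_0^5 u'(x) v'(x) dx.
Thus ∫_0^5 u'(x) v'(x) dx = ∫_0^5 f(x) v(x) dx + [u'(x) v(x)]_0^5.
Choose V so that boundary terms are either known or forced to vanish.
u is Dirichlet: u(0) = u(5) = 0. Let V = H^1_0(0, 5); then v(0) = v(5) = 0, and [u' v]_0^5 = 0.
Weak formulation: find u (satisfying any essential BC) such that ∫_0^5 u'(x) v'(x) dx = ∫_0^5 f v dx for all v ∈ V.
Substituting f(x) = 6*sin(π*x), the right-hand side is ∫_0^5 (6*sin(π*x)) v dx.


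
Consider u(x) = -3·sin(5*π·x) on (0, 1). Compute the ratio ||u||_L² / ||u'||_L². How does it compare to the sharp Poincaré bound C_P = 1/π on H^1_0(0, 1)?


||u||_L² / ||u'||_L² = 1/(5*π) < C_P = 1/π.

u(x) = -3·sin(5*π·x), so u'(x) = -15*π*cos(5*π*x).
Writing u(x) = A·sin(kπx/L) with A = -3 and k = 5, use ∫_0^L sin²(kπx/L) dx = L/2 and ∫_0^L cos²(kπx/L) dx = L/2.
u² = 9·sin²(5*π·x) and (u')² = 225*π^2·cos²(5*π·x), and each of sin², cos² integrates to L/2 = 1/2 over (0, 1).
∫_0^1 u² dx = 9/2, so ||u||_L² = 3*sqrt(2)/2.
∫_0^1 (u')² dx = 225*π^2/2, so ||u'||_L² = 15*sqrt(2)*π/2.
Ratio ||u||_L² / ||u'||_L² = 1/(5*π).
Sharp Poincaré constant on H^1_0(0, 1) is C_P = L/π = 1/π, achieved by sin(π·x).
This is the k = 5 harmonic; the ratio L/(kπ) is strictly less than C_P = L/π, consistent with the sharp inequality ||u||_L² ≤ C_P ||u'||_L².


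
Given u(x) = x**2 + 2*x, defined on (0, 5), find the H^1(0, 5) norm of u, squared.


||u||_{H^1}^2 = 5110/3

The H^1 norm (squared) on an interval (0, L) is
  ||u||_{H^1}^2 = ∫_0^L u(x)^2 dx + ∫_0^L u'(x)^2 dx.
Compute u'(x) = 2*x + 2.
Then u(x)^2 = x**4 + 4*x**3 + 4*x**2 and u'(x)^2 = 4*x**2 + 8*x + 4.
Integrate each monomial from 0 to 5 using ∫_0^5 c·x^n dx = c·5^(n+1)/(n+1):
  ∫_0^5 u(x)^2 dx = ∫_0^5 (x^4 + 4*x^3 + 4*x^2) dx. Term by term:
    ∫_0^5 x^4 dx = 625;  ∫_0^5 4*x^3 dx = 625;  ∫_0^5 4*x^2 dx = 500/3.
  Sum: 625 + 625 + 500/3 = 4250/3.
  ∫_0^5 u'(x)^2 dx = ∫_0^5 (4*x^2 + 8*x + 4) dx. Term by term:
    ∫_0^5 4*x^2 dx = 500/3;  ∫_0^5 8*x dx = 100;  ∫_0^5 4 dx = 20.
  Sum: 500/3 + 100 + 20 = 860/3.
Adding: ||u||_{H^1}^2 = 4250/3 + 860/3 = 5110/3.


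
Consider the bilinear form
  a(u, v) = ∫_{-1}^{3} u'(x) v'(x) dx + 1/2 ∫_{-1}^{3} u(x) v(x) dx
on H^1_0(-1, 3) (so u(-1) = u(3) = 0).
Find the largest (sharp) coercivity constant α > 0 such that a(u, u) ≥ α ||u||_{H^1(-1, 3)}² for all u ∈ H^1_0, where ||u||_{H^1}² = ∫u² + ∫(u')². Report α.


α = (8 + π^2)/(π^2 + 16)

Coercivity of a(·,·) on H^1_0(-1, 3) means a(u, u) ≥ α ||u||_{H^1}² for every u ∈ H^1_0.
The interval has length L = 4, and Poincaré/coercivity depend only on L. Here a(u, u) = ∫(u')² + (1/2)·∫u².
Here 0 < c = 1/2 < 1. The condition a(u,u) ≥ α||u||_{H^1}² reads (1−α)∫(u')² ≥ (α−c)∫u². Any admissible α is ≤ 1 (rapidly oscillating u have ∫u²/∫(u')² → 0), and α = 1 would force 0 ≥ (1−c)∫u², impossible since c < 1; so 1−α > 0. By the sharp Poincaré inequality on H^1_0 of an interval of length L, ∫(u')² ≥ (π/L)²∫u² with equality for the first sine mode sin(π(x−x₀)/L) (x₀ the left endpoint), so the inequality holds for all u iff (1−α)(π/L)² ≥ α − c, i.e. α ≤ ((π/L)² + c)/((π/L)² + 1) = (1 + c(L/π)²)/(1 + (L/π)²). With (π/L)² = π^2/16 and c = 1/2, the largest admissible constant is α = ((π/L)² + c)/((π/L)² + 1).
Simplifying, α = (8 + π^2)/(π^2 + 16).


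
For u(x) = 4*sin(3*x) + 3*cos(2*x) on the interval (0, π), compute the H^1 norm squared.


||u||_{H^1(0,π)}^2 = 144 + 205*π/2

u'(x) = -6*sin(2*x) + 12*cos(3*x).
Expand u² and (u')² and integrate term by term on (0, π), using: for integers n ≥ 1, ∫_0^π sin²(nx) dx = ∫_0^π cos²(nx) dx = π/2; for n ≠ n', ∫_0^π sin(nx)sin(n'x) dx = ∫_0^π cos(nx)cos(n'x) dx = 0; and by product-to-sum, ∫_0^π sin(nx)cos(n'x) dx = ½∫_0^π [sin((n+n')x) + sin((n−n')x)] dx, which is 0 when n+n' is even and 2n/(n²−n'²) when n+n' is odd (it need not vanish on (0, π)).
  u² squared terms: (3)²·∫cos(2x)² dx = 9·π/2 = 9*π/2;  (4)²·∫sin(3x)² dx = 16·π/2 = 8*π.
  u² cross terms: 2·(3)·(4)·∫cos(2x)·sin(3x) dx = 24·(6/5) = 144/5.
  So ∫_0^π u² dx = 9*π/2 + 8*π + 144/5 = 144/5 + 25*π/2.
  (u')² squared terms: (-6)²·∫sin(2x)² dx = 36·π/2 = 18*π;  (12)²·∫cos(3x)² dx = 144·π/2 = 72*π.
  (u')² cross terms: 2·(-6)·(12)·∫sin(2x)·cos(3x) dx = -144·(-4/5) = 576/5.
  So ∫_0^π (u')² dx = 18*π + 72*π + 576/5 = 576/5 + 90*π.
||u||_{H^1}^2 = (144/5 + 25*π/2) + (576/5 + 90*π) = 144 + 205*π/2.


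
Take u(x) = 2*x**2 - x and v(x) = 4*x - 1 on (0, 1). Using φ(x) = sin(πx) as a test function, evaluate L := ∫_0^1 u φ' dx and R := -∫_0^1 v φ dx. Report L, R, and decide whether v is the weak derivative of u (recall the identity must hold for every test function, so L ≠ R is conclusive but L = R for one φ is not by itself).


LHS = -2/π, RHS = -2/π. Yes, v = u' weakly.

u(x) = 2*x**2 - x, classical derivative u'(x) = 4*x - 1.
φ(x) = sin(πx), so φ'(x) = π*cos(π*x).
Note φ(0) = φ(1) = 0, so the boundary term u·φ vanishes.
LHS = ∫_0^1 u(x) φ'(x) dx = ∫_0^1 (2*π*x^2*cos(π*x) - π*x*cos(π*x)) dx. Term by term:
  ∫_0^1 -π*x*cos(π*x) dx = 2/π;  ∫_0^1 2*π*x^2*cos(π*x) dx = -4/π.
Sum: 2/π − 4/π = -2/π.
So LHS = -2/π.
∫_0^1 v(x) φ(x) dx = ∫_0^1 (4*x*sin(π*x) - sin(π*x)) dx. Term by term:
  ∫_0^1 -sin(π*x) dx = -2/π;  ∫_0^1 4*x*sin(π*x) dx = 4/π.
Sum: -2/π + 4/π = 2/π.
So RHS = -∫_0^1 v(x) φ(x) dx = -2/π.
LHS = RHS, so the identity holds for this test φ.
Moreover u is smooth here and v(x) = u'(x) = 4*x - 1 pointwise, so the identity holds for every test function. Hence v is the weak derivative of u.


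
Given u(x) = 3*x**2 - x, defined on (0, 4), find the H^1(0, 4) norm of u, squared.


||u||_{H^1}^2 = 32348/15

The H^1 norm (squared) on an interval (0, L) is
  ||u||_{H^1}^2 = ∫_0^L u(x)^2 dx + ∫_0^L u'(x)^2 dx.
Compute u'(x) = 6*x - 1.
Then u(x)^2 = 9*x**4 - 6*x**3 + x**2 and u'(x)^2 = 36*x**2 - 12*x + 1.
Integrate each monomial from 0 to 4 using ∫_0^4 c·x^n dx = c·4^(n+1)/(n+1):
  ∫_0^4 u(x)^2 dx = ∫_0^4 (9*x^4 - 6*x^3 + x^2) dx. Term by term:
    ∫_0^4 9*x^4 dx = 9216/5;  ∫_0^4 -6*x^3 dx = -384;  ∫_0^4 x^2 dx = 64/3.
  Sum: 9216/5 − 384 + 64/3 = 22208/15.
  ∫_0^4 u'(x)^2 dx = ∫_0^4 (36*x^2 - 12*x + 1) dx. Term by term:
    ∫_0^4 36*x^2 dx = 768;  ∫_0^4 -12*x dx = -96;  ∫_0^4 1 dx = 4.
  Sum: 768 − 96 + 4 = 676.
Adding: ||u||_{H^1}^2 = 22208/15 + 676 = 32348/15.


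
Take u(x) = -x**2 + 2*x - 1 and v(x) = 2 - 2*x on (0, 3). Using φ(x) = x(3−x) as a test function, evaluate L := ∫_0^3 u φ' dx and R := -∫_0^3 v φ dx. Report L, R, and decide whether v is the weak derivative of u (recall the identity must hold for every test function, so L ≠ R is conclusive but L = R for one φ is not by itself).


LHS = 9/2, RHS = 9/2. Yes, v = u' weakly.

u(x) = -x**2 + 2*x - 1, classical derivative u'(x) = 2 - 2*x.
φ(x) = x(3−x), so φ'(x) = 3 - 2*x.
Note φ(0) = φ(3) = 0, so the boundary term u·φ vanishes.
LHS = ∫_0^3 u(x) φ'(x) dx = ∫_0^3 (2*x^3 - 7*x^2 + 8*x - 3) dx. Term by term:
  ∫_0^3 2*x^3 dx = 81/2;  ∫_0^3 -7*x^2 dx = -63;  ∫_0^3 8*x dx = 36;
  ∫_0^3 -3 dx = -9.
Sum: 81/2 − 63 + 36 − 9 = 9/2.
So LHS = 9/2.
∫_0^3 v(x) φ(x) dx = ∫_0^3 (2*x^3 - 8*x^2 + 6*x) dx. Term by term:
  ∫_0^3 2*x^3 dx = 81/2;  ∫_0^3 -8*x^2 dx = -72;  ∫_0^3 6*x dx = 27.
Sum: 81/2 − 72 + 27 = -9/2.
So RHS = -∫_0^3 v(x) φ(x) dx = 9/2.
LHS = RHS, so the identity holds for this test φ.
Moreover u is smooth here and v(x) = u'(x) = 2 - 2*x pointwise, so the identity holds for every test function. Hence v is the weak derivative of u.


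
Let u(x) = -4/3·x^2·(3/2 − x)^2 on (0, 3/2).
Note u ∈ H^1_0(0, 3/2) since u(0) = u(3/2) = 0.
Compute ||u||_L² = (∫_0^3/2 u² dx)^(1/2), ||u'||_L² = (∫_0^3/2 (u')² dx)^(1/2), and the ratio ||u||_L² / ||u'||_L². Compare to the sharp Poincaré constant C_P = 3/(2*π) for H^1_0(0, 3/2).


||u||_L² / ||u'||_L² = sqrt(3)/4 < C_P = 3/(2*π).

u(x) = -4/3·x^2·(3/2 − x)^2, so u'(x) = 2*x*(-8*x^2 + 18*x - 9)/3.
u(x) = -4/3·x^2·(3/2 − x)^2 vanishes at x = 0 and x = 3/2, so u ∈ H^1_0(0, 3/2). Differentiate via the product rule and integrate the resulting polynomials term by term.
  ∫_0^3/2 u² dx = ∫_0^3/2 (16*x^8/9 - 32*x^7/3 + 24*x^6 - 24*x^5 + 9*x^4) dx. Term by term:
    ∫_0^3/2 16*x^8/9 dx = 243/32;  ∫_0^3/2 -32*x^7/3 dx = -2187/64;  ∫_0^3/2 24*x^6 dx = 6561/112;
    ∫_0^3/2 -24*x^5 dx = -729/16;  ∫_0^3/2 9*x^4 dx = 2187/160.
  Sum: 243/32 − 2187/64 + 6561/112 − 729/16 + 2187/160 = 243/2240.
  ∫_0^3/2 (u')² dx = ∫_0^3/2 (256*x^6/9 - 128*x^5 + 208*x^4 - 144*x^3 + 36*x^2) dx. Term by term:
    ∫_0^3/2 256*x^6/9 dx = 486/7;  ∫_0^3/2 -128*x^5 dx = -243;  ∫_0^3/2 208*x^4 dx = 3159/10;
    ∫_0^3/2 -144*x^3 dx = -729/4;  ∫_0^3/2 36*x^2 dx = 81/2.
  Sum: 486/7 − 243 + 3159/10 − 729/4 + 81/2 = 81/140.
∫_0^3/2 u² dx = 243/2240, so ||u||_L² = 9*sqrt(105)/280.
∫_0^3/2 (u')² dx = 81/140, so ||u'||_L² = 9*sqrt(35)/70.
Ratio ||u||_L² / ||u'||_L² = sqrt(3)/4.
Sharp Poincaré constant on H^1_0(0, 3/2) is C_P = L/π = 3/(2*π), achieved by sin(2*π/3·x).
A polynomial bump cannot attain the sharp Poincaré constant (only the first sine eigenfunction does), so the ratio is strictly less than C_P, consistent with ||u||_L² ≤ C_P ||u'||_L².


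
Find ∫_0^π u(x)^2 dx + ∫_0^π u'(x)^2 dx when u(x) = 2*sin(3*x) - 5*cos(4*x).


||u||_{H^1(0,π)}^2 = 2040/7 + 465*π/2

u'(x) = 20*sin(4*x) + 6*cos(3*x).
Expand u² and (u')² and integrate term by term on (0, π), using: for integers n ≥ 1, ∫_0^π sin²(nx) dx = ∫_0^π cos²(nx) dx = π/2; for n ≠ n', ∫_0^π sin(nx)sin(n'x) dx = ∫_0^π cos(nx)cos(n'x) dx = 0; and by product-to-sum, ∫_0^π sin(nx)cos(n'x) dx = ½∫_0^π [sin((n+n')x) + sin((n−n')x)] dx, which is 0 when n+n' is even and 2n/(n²−n'²) when n+n' is odd (it need not vanish on (0, π)).
  u² squared terms: (-5)²·∫cos(4x)² dx = 25·π/2 = 25*π/2;  (2)²·∫sin(3x)² dx = 4·π/2 = 2*π.
  u² cross terms: 2·(-5)·(2)·∫cos(4x)·sin(3x) dx = -20·(-6/7) = 120/7.
  So ∫_0^π u² dx = 25*π/2 + 2*π + 120/7 = 120/7 + 29*π/2.
  (u')² squared terms: (6)²·∫cos(3x)² dx = 36·π/2 = 18*π;  (20)²·∫sin(4x)² dx = 400·π/2 = 200*π.
  (u')² cross terms: 2·(6)·(20)·∫cos(3x)·sin(4x) dx = 240·(8/7) = 1920/7.
  So ∫_0^π (u')² dx = 18*π + 200*π + 1920/7 = 1920/7 + 218*π.
||u||_{H^1}^2 = (120/7 + 29*π/2) + (1920/7 + 218*π) = 2040/7 + 465*π/2.


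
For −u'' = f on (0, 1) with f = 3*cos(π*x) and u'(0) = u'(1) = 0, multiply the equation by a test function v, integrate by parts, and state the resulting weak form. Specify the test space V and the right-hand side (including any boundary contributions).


V = H^1(0, 1) (no boundary constraint on v; u is determined up to an additive constant); weak form: ∫_0^1 u'v' dx = ∫_0^1 (3*cos(π*x)) v dx for all v ∈ V.

Multiply both sides by a test function v and integrate from 0 to 1:
  ∫_0^1 −u''(x) v(x) dx = ∫_0^1 f(x) v(x) dx.
Integrate the LHS by parts once:
  ∫_0^1 −u'' v dx = −[u'(x) v(x)]_0^1 + ∫_0^1 u'(x) v'(x) dx.
Thus ∫_0^1 u'(x) v'(x) dx = ∫_0^1 f(x) v(x) dx + [u'(x) v(x)]_0^1.
Choose V so that boundary terms are either known or forced to vanish.
u has homogeneous Neumann: u'(0) = u'(1) = 0. So [u' v]_0^1 = 0·v(1) − 0·v(0) = 0 for any v; take V = H^1(0, 1).
Weak formulation: find u (satisfying any essential BC) such that ∫_0^1 u'(x) v'(x) dx = ∫_0^1 f v dx for all v ∈ V (homogeneous Neumann, so boundary terms vanish).
Substituting f(x) = 3*cos(π*x), the right-hand side is ∫_0^1 (3*cos(π*x)) v dx.
Compatibility check (pure Neumann): taking v ≡ 1 ∈ V gives 0 = ∫_0^1 f dx + (0) − (0), i.e. ∫_0^1 f dx must equal u'(0) − u'(1) = 0. Indeed ∫_0^1 (3*cos(π*x)) dx = 0, so the data are compatible. The solution is then unique only up to an additive constant (fix it e.g. by requiring ∫_0^1 u dx = 0).


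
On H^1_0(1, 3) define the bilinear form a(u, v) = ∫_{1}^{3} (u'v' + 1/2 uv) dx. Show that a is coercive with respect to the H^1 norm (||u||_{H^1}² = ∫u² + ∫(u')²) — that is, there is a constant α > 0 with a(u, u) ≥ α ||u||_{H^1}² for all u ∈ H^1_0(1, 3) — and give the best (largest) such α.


α = (2 + π^2)/(4 + π^2)

Coercivity of a(·,·) on H^1_0(1, 3) means a(u, u) ≥ α ||u||_{H^1}² for every u ∈ H^1_0.
The interval has length L = 2, and Poincaré/coercivity depend only on L. Here a(u, u) = ∫(u')² + (1/2)·∫u².
Here 0 < c = 1/2 < 1. The condition a(u,u) ≥ α||u||_{H^1}² reads (1−α)∫(u')² ≥ (α−c)∫u². Any admissible α is ≤ 1 (rapidly oscillating u have ∫u²/∫(u')² → 0), and α = 1 would force 0 ≥ (1−c)∫u², impossible since c < 1; so 1−α > 0. By the sharp Poincaré inequality on H^1_0 of an interval of length L, ∫(u')² ≥ (π/L)²∫u² with equality for the first sine mode sin(π(x−x₀)/L) (x₀ the left endpoint), so the inequality holds for all u iff (1−α)(π/L)² ≥ α − c, i.e. α ≤ ((π/L)² + c)/((π/L)² + 1) = (1 + c(L/π)²)/(1 + (L/π)²). With (π/L)² = π^2/4 and c = 1/2, the largest admissible constant is α = ((π/L)² + c)/((π/L)² + 1).
Simplifying, α = (2 + π^2)/(4 + π^2).


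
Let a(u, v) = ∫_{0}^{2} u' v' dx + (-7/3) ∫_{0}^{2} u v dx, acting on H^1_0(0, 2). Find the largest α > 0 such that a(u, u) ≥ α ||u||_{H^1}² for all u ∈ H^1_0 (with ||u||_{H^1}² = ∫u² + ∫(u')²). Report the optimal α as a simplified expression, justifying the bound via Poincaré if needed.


α = (-28/3 + π^2)/(4 + π^2)

Coercivity of a(·,·) on H^1_0(0, 2) means a(u, u) ≥ α ||u||_{H^1}² for every u ∈ H^1_0.
The interval has length L = 2, and Poincaré/coercivity depend only on L. Here a(u, u) = ∫(u')² + (-7/3)·∫u².
Here c = -7/3 < 0 with |c| < (π/L)² = π^2/4, so coercivity still holds. The condition a(u,u) ≥ α||u||_{H^1}² reads (1−α)∫(u')² ≥ (α−c)∫u². Any admissible α is ≤ 1 (rapidly oscillating u have ∫u²/∫(u')² → 0), and α = 1 would force 0 ≥ (1−c)∫u², impossible since c < 1; so 1−α > 0. By the sharp Poincaré inequality on H^1_0 of an interval of length L, ∫(u')² ≥ (π/L)²∫u² with equality for the first sine mode sin(π(x−x₀)/L) (x₀ the left endpoint), so the inequality holds for all u iff (1−α)(π/L)² ≥ α − c, i.e. α ≤ ((π/L)² + c)/((π/L)² + 1) = (1 + c(L/π)²)/(1 + (L/π)²). (Direct route, valid since c ≤ 0: Poincaré gives c∫u² ≥ c(L/π)²∫(u')², so a(u,u) ≥ (1 + c(L/π)²)∫(u')², while ||u||_{H^1}² ≤ (1 + (L/π)²)∫(u')²; dividing yields the same α.) With (π/L)² = π^2/4 and c = -7/3, the largest admissible constant is α = ((π/L)² + c)/((π/L)² + 1).
Simplifying, α = (-28/3 + π^2)/(4 + π^2).


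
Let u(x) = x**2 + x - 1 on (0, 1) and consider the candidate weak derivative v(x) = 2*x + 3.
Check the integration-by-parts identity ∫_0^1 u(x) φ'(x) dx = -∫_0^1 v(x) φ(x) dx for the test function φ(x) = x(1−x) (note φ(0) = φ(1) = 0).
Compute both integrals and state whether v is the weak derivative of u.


LHS = -1/3, RHS = -2/3. No, v is not the weak derivative of u.

u(x) = x**2 + x - 1, classical derivative u'(x) = 2*x + 1.
φ(x) = x(1−x), so φ'(x) = 1 - 2*x.
Note φ(0) = φ(1) = 0, so the boundary term u·φ vanishes.
LHS = ∫_0^1 u(x) φ'(x) dx = ∫_0^1 (-2*x^3 - x^2 + 3*x - 1) dx. Term by term:
  ∫_0^1 -2*x^3 dx = -1/2;  ∫_0^1 -x^2 dx = -1/3;  ∫_0^1 3*x dx = 3/2;
  ∫_0^1 -1 dx = -1.
Sum: -1/2 − 1/3 + 3/2 − 1 = -1/3.
So LHS = -1/3.
∫_0^1 v(x) φ(x) dx = ∫_0^1 (-2*x^3 - x^2 + 3*x) dx. Term by term:
  ∫_0^1 -2*x^3 dx = -1/2;  ∫_0^1 -x^2 dx = -1/3;  ∫_0^1 3*x dx = 3/2.
Sum: -1/2 − 1/3 + 3/2 = 2/3.
So RHS = -∫_0^1 v(x) φ(x) dx = -2/3.
LHS − RHS = 1/3 ≠ 0, so the identity fails.
(For a valid weak derivative the identity must hold for EVERY test function, in particular this one. The failure shows v is NOT the weak derivative of u.)
Correct weak derivative would be u'(x) = 2*x + 1.


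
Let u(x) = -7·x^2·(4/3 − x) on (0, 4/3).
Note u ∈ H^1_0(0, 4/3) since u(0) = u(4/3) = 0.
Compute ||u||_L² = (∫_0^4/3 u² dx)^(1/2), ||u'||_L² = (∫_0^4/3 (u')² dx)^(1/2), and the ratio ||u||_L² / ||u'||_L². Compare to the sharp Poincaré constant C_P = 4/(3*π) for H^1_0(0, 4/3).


||u||_L² / ||u'||_L² = 2*sqrt(14)/21 < C_P = 4/(3*π).

u(x) = -7·x^2·(4/3 − x), so u'(x) = 7*x*(9*x - 8)/3.
u(x) = -7·x^2·(4/3 − x) vanishes at x = 0 and x = 4/3, so u ∈ H^1_0(0, 4/3). Differentiate via the product rule and integrate the resulting polynomials term by term.
  ∫_0^4/3 u² dx = ∫_0^4/3 (49*x^6 - 392*x^5/3 + 784*x^4/9) dx. Term by term:
    ∫_0^4/3 49*x^6 dx = 114688/2187;  ∫_0^4/3 -392*x^5/3 dx = -802816/6561;  ∫_0^4/3 784*x^4/9 dx = 802816/10935.
  Sum: 114688/2187 − 802816/6561 + 802816/10935 = 114688/32805.
  ∫_0^4/3 (u')² dx = ∫_0^4/3 (441*x^4 - 784*x^3 + 3136*x^2/9) dx. Term by term:
    ∫_0^4/3 441*x^4 dx = 50176/135;  ∫_0^4/3 -784*x^3 dx = -50176/81;  ∫_0^4/3 3136*x^2/9 dx = 200704/729.
  Sum: 50176/135 − 50176/81 + 200704/729 = 100352/3645.
∫_0^4/3 u² dx = 114688/32805, so ||u||_L² = 128*sqrt(35)/405.
∫_0^4/3 (u')² dx = 100352/3645, so ||u'||_L² = 224*sqrt(10)/135.
Ratio ||u||_L² / ||u'||_L² = 2*sqrt(14)/21.
Sharp Poincaré constant on H^1_0(0, 4/3) is C_P = L/π = 4/(3*π), achieved by sin(3*π/4·x).
A polynomial bump cannot attain the sharp Poincaré constant (only the first sine eigenfunction does), so the ratio is strictly less than C_P, consistent with ||u||_L² ≤ C_P ||u'||_L².


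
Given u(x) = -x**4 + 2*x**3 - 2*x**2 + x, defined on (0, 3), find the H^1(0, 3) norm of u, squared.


||u||_{H^1}^2 = 144507/70

The H^1 norm (squared) on an interval (0, L) is
  ||u||_{H^1}^2 = ∫_0^L u(x)^2 dx + ∫_0^L u'(x)^2 dx.
Compute u'(x) = -4*x**3 + 6*x**2 - 4*x + 1.
Then u(x)^2 = x**8 - 4*x**7 + 8*x**6 - 10*x**5 + 8*x**4 - 4*x**3 + x**2 and u'(x)^2 = 16*x**6 - 48*x**5 + 68*x**4 - 56*x**3 + 28*x**2 - 8*x + 1.
Integrate each monomial from 0 to 3 using ∫_0^3 c·x^n dx = c·3^(n+1)/(n+1):
  ∫_0^3 u(x)^2 dx = ∫_0^3 (x^8 - 4*x^7 + 8*x^6 - 10*x^5 + 8*x^4 - 4*x^3 + x^2) dx. Term by term:
    ∫_0^3 x^8 dx = 2187;  ∫_0^3 -4*x^7 dx = -6561/2;  ∫_0^3 8*x^6 dx = 17496/7;
    ∫_0^3 -10*x^5 dx = -1215;  ∫_0^3 8*x^4 dx = 1944/5;  ∫_0^3 -4*x^3 dx = -81;
    ∫_0^3 x^2 dx = 9.
  Sum: 2187 − 6561/2 + 17496/7 − 1215 + 1944/5 − 81 + 9 = 35541/70.
  ∫_0^3 u'(x)^2 dx = ∫_0^3 (16*x^6 - 48*x^5 + 68*x^4 - 56*x^3 + 28*x^2 - 8*x + 1) dx. Term by term:
    ∫_0^3 16*x^6 dx = 34992/7;  ∫_0^3 -48*x^5 dx = -5832;  ∫_0^3 68*x^4 dx = 16524/5;
    ∫_0^3 -56*x^3 dx = -1134;  ∫_0^3 28*x^2 dx = 252;  ∫_0^3 -8*x dx = -36;
    ∫_0^3 1 dx = 3.
  Sum: 34992/7 − 5832 + 16524/5 − 1134 + 252 − 36 + 3 = 54483/35.
Adding: ||u||_{H^1}^2 = 35541/70 + 54483/35 = 144507/70.


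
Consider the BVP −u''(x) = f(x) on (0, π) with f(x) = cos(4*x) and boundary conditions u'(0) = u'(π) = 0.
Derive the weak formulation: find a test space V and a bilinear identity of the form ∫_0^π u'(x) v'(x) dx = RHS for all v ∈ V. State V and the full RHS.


V = H^1(0, π) (no boundary constraint on v; u is determined up to an additive constant); weak form: ∫_0^π u'v' dx = ∫_0^π (cos(4*x)) v dx for all v ∈ V.

Multiply both sides by a test function v and integrate from 0 to π:
  ∫_0^π −u''(x) v(x) dx = ∫_0^π f(x) v(x) dx.
Integrate the LHS by parts once:
  ∫_0^π −u'' v dx = −[u'(x) v(x)]_0^π + ∫_0^π u'(x) v'(x) dx.
Thus ∫_0^π u'(x) v'(x) dx = ∫_0^π f(x) v(x) dx + [u'(x) v(x)]_0^π.
Choose V so that boundary terms are either known or forced to vanish.
u has homogeneous Neumann: u'(0) = u'(π) = 0. So [u' v]_0^π = 0·v(π) − 0·v(0) = 0 for any v; take V = H^1(0, π).
Weak formulation: find u (satisfying any essential BC) such that ∫_0^π u'(x) v'(x) dx = ∫_0^π f v dx for all v ∈ V (homogeneous Neumann, so boundary terms vanish).
Substituting f(x) = cos(4*x), the right-hand side is ∫_0^π (cos(4*x)) v dx.
Compatibility check (pure Neumann): taking v ≡ 1 ∈ V gives 0 = ∫_0^π f dx + (0) − (0), i.e. ∫_0^π f dx must equal u'(0) − u'(π) = 0. Indeed ∫_0^π (cos(4*x)) dx = 0, so the data are compatible. The solution is then unique only up to an additive constant (fix it e.g. by requiring ∫_0^π u dx = 0).


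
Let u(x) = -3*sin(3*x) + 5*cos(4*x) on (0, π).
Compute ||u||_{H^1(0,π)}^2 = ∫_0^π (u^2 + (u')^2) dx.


||u||_{H^1(0,π)}^2 = 3060/7 + 515*π/2

u'(x) = -20*sin(4*x) - 9*cos(3*x).
Expand u² and (u')² and integrate term by term on (0, π), using: for integers n ≥ 1, ∫_0^π sin²(nx) dx = ∫_0^π cos²(nx) dx = π/2; for n ≠ n', ∫_0^π sin(nx)sin(n'x) dx = ∫_0^π cos(nx)cos(n'x) dx = 0; and by product-to-sum, ∫_0^π sin(nx)cos(n'x) dx = ½∫_0^π [sin((n+n')x) + sin((n−n')x)] dx, which is 0 when n+n' is even and 2n/(n²−n'²) when n+n' is odd (it need not vanish on (0, π)).
  u² squared terms: (-3)²·∫sin(3x)² dx = 9·π/2 = 9*π/2;  (5)²·∫cos(4x)² dx = 25·π/2 = 25*π/2.
  u² cross terms: 2·(-3)·(5)·∫sin(3x)·cos(4x) dx = -30·(-6/7) = 180/7.
  So ∫_0^π u² dx = 9*π/2 + 25*π/2 + 180/7 = 180/7 + 17*π.
  (u')² squared terms: (-20)²·∫sin(4x)² dx = 400·π/2 = 200*π;  (-9)²·∫cos(3x)² dx = 81·π/2 = 81*π/2.
  (u')² cross terms: 2·(-20)·(-9)·∫sin(4x)·cos(3x) dx = 360·(8/7) = 2880/7.
  So ∫_0^π (u')² dx = 200*π + 81*π/2 + 2880/7 = 2880/7 + 481*π/2.
||u||_{H^1}^2 = (180/7 + 17*π) + (2880/7 + 481*π/2) = 3060/7 + 515*π/2.


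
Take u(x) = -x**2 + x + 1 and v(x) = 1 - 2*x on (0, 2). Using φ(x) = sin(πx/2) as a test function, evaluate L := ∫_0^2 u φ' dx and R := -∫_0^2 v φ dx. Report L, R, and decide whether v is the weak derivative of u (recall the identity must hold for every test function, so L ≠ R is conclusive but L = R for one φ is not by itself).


LHS = 4/π, RHS = 4/π. Yes, v = u' weakly.

u(x) = -x**2 + x + 1, classical derivative u'(x) = 1 - 2*x.
φ(x) = sin(πx/2), so φ'(x) = π*cos(π*x/2)/2.
Note φ(0) = φ(2) = 0, so the boundary term u·φ vanishes.
LHS = ∫_0^2 u(x) φ'(x) dx = ∫_0^2 (-π*x^2*cos(π*x/2)/2 + π*x*cos(π*x/2)/2 + π*cos(π*x/2)/2) dx. Term by term:
  ∫_0^2 π*cos(π*x/2)/2 dx = 0;  ∫_0^2 π*x*cos(π*x/2)/2 dx = -4/π;  ∫_0^2 -π*x^2*cos(π*x/2)/2 dx = 8/π.
Sum: 0 − 4/π + 8/π = 4/π.
So LHS = 4/π.
∫_0^2 v(x) φ(x) dx = ∫_0^2 (-2*x*sin(π*x/2) + sin(π*x/2)) dx. Term by term:
  ∫_0^2 -2*x*sin(π*x/2) dx = -8/π;  ∫_0^2 sin(π*x/2) dx = 4/π.
Sum: -8/π + 4/π = -4/π.
So RHS = -∫_0^2 v(x) φ(x) dx = 4/π.
LHS = RHS, so the identity holds for this test φ.
Moreover u is smooth here and v(x) = u'(x) = 1 - 2*x pointwise, so the identity holds for every test function. Hence v is the weak derivative of u.


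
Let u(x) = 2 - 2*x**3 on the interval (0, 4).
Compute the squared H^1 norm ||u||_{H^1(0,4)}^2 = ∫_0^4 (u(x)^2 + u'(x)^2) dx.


||u||_{H^1}^2 = 568368/35

The H^1 norm (squared) on an interval (0, L) is
  ||u||_{H^1}^2 = ∫_0^L u(x)^2 dx + ∫_0^L u'(x)^2 dx.
Compute u'(x) = -6*x**2.
Then u(x)^2 = 4*x**6 - 8*x**3 + 4 and u'(x)^2 = 36*x**4.
Integrate each monomial from 0 to 4 using ∫_0^4 c·x^n dx = c·4^(n+1)/(n+1):
  ∫_0^4 u(x)^2 dx = ∫_0^4 (4*x^6 - 8*x^3 + 4) dx. Term by term:
    ∫_0^4 4*x^6 dx = 65536/7;  ∫_0^4 -8*x^3 dx = -512;  ∫_0^4 4 dx = 16.
  Sum: 65536/7 − 512 + 16 = 62064/7.
  ∫_0^4 u'(x)^2 dx = ∫_0^4 (36*x^4) dx. Term by term:
    ∫_0^4 36*x^4 dx = 36864/5.
Adding: ||u||_{H^1}^2 = 62064/7 + 36864/5 = 568368/35.


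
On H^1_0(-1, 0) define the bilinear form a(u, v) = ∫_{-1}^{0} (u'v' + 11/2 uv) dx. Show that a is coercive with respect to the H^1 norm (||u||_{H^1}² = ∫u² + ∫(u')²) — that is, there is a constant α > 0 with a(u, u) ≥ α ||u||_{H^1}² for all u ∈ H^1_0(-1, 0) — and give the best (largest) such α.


α = 1

Coercivity of a(·,·) on H^1_0(-1, 0) means a(u, u) ≥ α ||u||_{H^1}² for every u ∈ H^1_0.
The interval has length L = 1, and Poincaré/coercivity depend only on L. Here a(u, u) = ∫(u')² + (11/2)·∫u².
Here c = 11/2 ≥ 1, so a(u,u) = ∫(u')² + c∫u² ≥ ∫(u')² + ∫u² = ||u||_{H^1}², i.e. α = 1 works. No larger α is possible: a(u,u) ≥ α||u||_{H^1}² means (1−α)∫(u')² ≥ (α−c)∫u², and for the modes u_n = sin(nπ(x−x₀)/L) (x₀ the left endpoint) one has ∫u_n²/∫(u_n')² = (L/(nπ))² → 0, so a(u_n,u_n)/||u_n||_{H^1}² → 1. Hence the optimal constant is α = 1.
Therefore α = 1.


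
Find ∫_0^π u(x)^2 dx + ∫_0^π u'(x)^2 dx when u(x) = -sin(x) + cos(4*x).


||u||_{H^1(0,π)}^2 = 68/15 + 19*π/2

u'(x) = -4*sin(4*x) - cos(x).
Expand u² and (u')² and integrate term by term on (0, π), using: for integers n ≥ 1, ∫_0^π sin²(nx) dx = ∫_0^π cos²(nx) dx = π/2; for n ≠ n', ∫_0^π sin(nx)sin(n'x) dx = ∫_0^π cos(nx)cos(n'x) dx = 0; and by product-to-sum, ∫_0^π sin(nx)cos(n'x) dx = ½∫_0^π [sin((n+n')x) + sin((n−n')x)] dx, which is 0 when n+n' is even and 2n/(n²−n'²) when n+n' is odd (it need not vanish on (0, π)).
  u² squared terms: (-1)²·∫sin(x)² dx = 1·π/2 = π/2;  (1)²·∫cos(4x)² dx = 1·π/2 = π/2.
  u² cross terms: 2·(-1)·(1)·∫sin(x)·cos(4x) dx = -2·(-2/15) = 4/15.
  So ∫_0^π u² dx = π/2 + π/2 + 4/15 = 4/15 + π.
  (u')² squared terms: (-1)²·∫cos(x)² dx = 1·π/2 = π/2;  (-4)²·∫sin(4x)² dx = 16·π/2 = 8*π.
  (u')² cross terms: 2·(-1)·(-4)·∫cos(x)·sin(4x) dx = 8·(8/15) = 64/15.
  So ∫_0^π (u')² dx = π/2 + 8*π + 64/15 = 64/15 + 17*π/2.
||u||_{H^1}^2 = (4/15 + π) + (64/15 + 17*π/2) = 68/15 + 19*π/2.


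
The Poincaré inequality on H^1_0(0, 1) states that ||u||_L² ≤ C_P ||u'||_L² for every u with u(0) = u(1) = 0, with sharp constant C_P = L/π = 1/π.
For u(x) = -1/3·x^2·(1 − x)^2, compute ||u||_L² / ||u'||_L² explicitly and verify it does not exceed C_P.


||u||_L² / ||u'||_L² = sqrt(3)/6 < C_P = 1/π.

u(x) = -1/3·x^2·(1 − x)^2, so u'(x) = 2*x*(x*(1 - x) - (x - 1)^2)/3.
u(x) = -1/3·x^2·(1 − x)^2 vanishes at x = 0 and x = 1, so u ∈ H^1_0(0, 1). Differentiate via the product rule and integrate the resulting polynomials term by term.
  ∫_0^1 u² dx = ∫_0^1 (x^8/9 - 4*x^7/9 + 2*x^6/3 - 4*x^5/9 + x^4/9) dx. Term by term:
    ∫_0^1 x^8/9 dx = 1/81;  ∫_0^1 -4*x^7/9 dx = -1/18;  ∫_0^1 2*x^6/3 dx = 2/21;
    ∫_0^1 -4*x^5/9 dx = -2/27;  ∫_0^1 x^4/9 dx = 1/45.
  Sum: 1/81 − 1/18 + 2/21 − 2/27 + 1/45 = 1/5670.
  ∫_0^1 (u')² dx = ∫_0^1 (16*x^6/9 - 16*x^5/3 + 52*x^4/9 - 8*x^3/3 + 4*x^2/9) dx. Term by term:
    ∫_0^1 16*x^6/9 dx = 16/63;  ∫_0^1 -16*x^5/3 dx = -8/9;  ∫_0^1 52*x^4/9 dx = 52/45;
    ∫_0^1 -8*x^3/3 dx = -2/3;  ∫_0^1 4*x^2/9 dx = 4/27.
  Sum: 16/63 − 8/9 + 52/45 − 2/3 + 4/27 = 2/945.
∫_0^1 u² dx = 1/5670, so ||u||_L² = sqrt(70)/630.
∫_0^1 (u')² dx = 2/945, so ||u'||_L² = sqrt(210)/315.
Ratio ||u||_L² / ||u'||_L² = sqrt(3)/6.
Sharp Poincaré constant on H^1_0(0, 1) is C_P = L/π = 1/π, achieved by sin(π·x).
A polynomial bump cannot attain the sharp Poincaré constant (only the first sine eigenfunction does), so the ratio is strictly less than C_P, consistent with ||u||_L² ≤ C_P ||u'||_L².


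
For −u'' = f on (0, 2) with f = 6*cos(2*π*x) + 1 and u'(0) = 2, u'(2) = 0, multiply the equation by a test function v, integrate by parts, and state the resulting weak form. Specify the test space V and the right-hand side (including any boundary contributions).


V = H^1(0, 2) (v unrestricted at boundary; u is determined up to an additive constant); weak form: ∫_0^2 u'v' dx = ∫_0^2 (6*cos(2*π*x) + 1) v dx − 2·v(0) for all v ∈ V.

Multiply both sides by a test function v and integrate from 0 to 2:
  ∫_0^2 −u''(x) v(x) dx = ∫_0^2 f(x) v(x) dx.
Integrate the LHS by parts once:
  ∫_0^2 −u'' v dx = −[u'(x) v(x)]_0^2 + ∫_0^2 u'(x) v'(x) dx.
Thus ∫_0^2 u'(x) v'(x) dx = ∫_0^2 f(x) v(x) dx + [u'(x) v(x)]_0^2.
Choose V so that boundary terms are either known or forced to vanish.
u has inhomogeneous Neumann u'(0) = 2, u'(2) = 0. [u' v]_0^2 = (0)·v(2) − (2)·v(0) = − 2·v(0). Take V = H^1(0, 2); boundary term becomes part of RHS.
Weak formulation: find u (satisfying any essential BC) such that ∫_0^2 u'(x) v'(x) dx = ∫_0^2 f v dx − 2·v(0) for all v ∈ V (Neumann data are natural BCs: they enter the RHS as boundary terms).
Substituting f(x) = 6*cos(2*π*x) + 1, the right-hand side is ∫_0^2 (6*cos(2*π*x) + 1) v dx − 2·v(0).
Compatibility check (pure Neumann): taking v ≡ 1 ∈ V gives 0 = ∫_0^2 f dx + (0) − (2), i.e. ∫_0^2 f dx must equal u'(0) − u'(2) = 2. Indeed ∫_0^2 (6*cos(2*π*x) + 1) dx = 2, so the data are compatible. The solution is then unique only up to an additive constant (fix it e.g. by requiring ∫_0^2 u dx = 0).


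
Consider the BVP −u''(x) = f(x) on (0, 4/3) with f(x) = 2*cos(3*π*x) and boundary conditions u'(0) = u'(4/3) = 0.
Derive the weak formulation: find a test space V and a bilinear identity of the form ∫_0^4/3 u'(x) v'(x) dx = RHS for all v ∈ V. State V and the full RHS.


V = H^1(0, 4/3) (no boundary constraint on v; u is determined up to an additive constant); weak form: ∫_0^4/3 u'v' dx = ∫_0^4/3 (2*cos(3*π*x)) v dx for all v ∈ V.

Multiply both sides by a test function v and integrate from 0 to 4/3:
  ∫_0^4/3 −u''(x) v(x) dx = ∫_0^4/3 f(x) v(x) dx.
Integrate the LHS by parts once:
  ∫_0^4/3 −u'' v dx = −[u'(x) v(x)]_0^4/3 + ∫_0^4/3 u'(x) v'(x) dx.
Thus ∫_0^4/3 u'(x) v'(x) dx = ∫_0^4/3 f(x) v(x) dx + [u'(x) v(x)]_0^4/3.
Choose V so that boundary terms are either known or forced to vanish.
u has homogeneous Neumann: u'(0) = u'(4/3) = 0. So [u' v]_0^4/3 = 0·v(4/3) − 0·v(0) = 0 for any v; take V = H^1(0, 4/3).
Weak formulation: find u (satisfying any essential BC) such that ∫_0^4/3 u'(x) v'(x) dx = ∫_0^4/3 f v dx for all v ∈ V (homogeneous Neumann, so boundary terms vanish).
Substituting f(x) = 2*cos(3*π*x), the right-hand side is ∫_0^4/3 (2*cos(3*π*x)) v dx.
Compatibility check (pure Neumann): taking v ≡ 1 ∈ V gives 0 = ∫_0^4/3 f dx + (0) − (0), i.e. ∫_0^4/3 f dx must equal u'(0) − u'(4/3) = 0. Indeed ∫_0^4/3 (2*cos(3*π*x)) dx = 0, so the data are compatible. The solution is then unique only up to an additive constant (fix it e.g. by requiring ∫_0^4/3 u dx = 0).


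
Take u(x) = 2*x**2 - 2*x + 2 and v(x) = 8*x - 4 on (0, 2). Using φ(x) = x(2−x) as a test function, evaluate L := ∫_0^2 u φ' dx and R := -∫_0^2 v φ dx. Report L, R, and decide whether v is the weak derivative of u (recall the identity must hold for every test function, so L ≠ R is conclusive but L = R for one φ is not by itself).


LHS = -8/3, RHS = -16/3. No, v is not the weak derivative of u.

u(x) = 2*x**2 - 2*x + 2, classical derivative u'(x) = 4*x - 2.
φ(x) = x(2−x), so φ'(x) = 2 - 2*x.
Note φ(0) = φ(2) = 0, so the boundary term u·φ vanishes.
LHS = ∫_0^2 u(x) φ'(x) dx = ∫_0^2 (-4*x^3 + 8*x^2 - 8*x + 4) dx. Term by term:
  ∫_0^2 -4*x^3 dx = -16;  ∫_0^2 8*x^2 dx = 64/3;  ∫_0^2 -8*x dx = -16;
  ∫_0^2 4 dx = 8.
Sum: -16 + 64/3 − 16 + 8 = -8/3.
So LHS = -8/3.
∫_0^2 v(x) φ(x) dx = ∫_0^2 (-8*x^3 + 20*x^2 - 8*x) dx. Term by term:
  ∫_0^2 -8*x^3 dx = -32;  ∫_0^2 20*x^2 dx = 160/3;  ∫_0^2 -8*x dx = -16.
Sum: -32 + 160/3 − 16 = 16/3.
So RHS = -∫_0^2 v(x) φ(x) dx = -16/3.
LHS − RHS = 8/3 ≠ 0, so the identity fails.
(For a valid weak derivative the identity must hold for EVERY test function, in particular this one. The failure shows v is NOT the weak derivative of u.)
Correct weak derivative would be u'(x) = 4*x - 2.


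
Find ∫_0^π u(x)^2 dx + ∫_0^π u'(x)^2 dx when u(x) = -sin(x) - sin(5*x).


||u||_{H^1(0,π)}^2 = 14*π

u'(x) = -cos(x) - 5*cos(5*x).
Expand u² and (u')² and integrate term by term on (0, π), using: for integers n ≥ 1, ∫_0^π sin²(nx) dx = ∫_0^π cos²(nx) dx = π/2; for n ≠ n', ∫_0^π sin(nx)sin(n'x) dx = ∫_0^π cos(nx)cos(n'x) dx = 0; and by product-to-sum, ∫_0^π sin(nx)cos(n'x) dx = ½∫_0^π [sin((n+n')x) + sin((n−n')x)] dx, which is 0 when n+n' is even and 2n/(n²−n'²) when n+n' is odd (it need not vanish on (0, π)).
  u² squared terms: (-1)²·∫sin(x)² dx = 1·π/2 = π/2;  (-1)²·∫sin(5x)² dx = 1·π/2 = π/2.
  u² cross terms: 2·(-1)·(-1)·∫sin(x)·sin(5x) dx = 2·(0) = 0.
  So ∫_0^π u² dx = π/2 + π/2 + 0 = π.
  (u')² squared terms: (-1)²·∫cos(x)² dx = 1·π/2 = π/2;  (-5)²·∫cos(5x)² dx = 25·π/2 = 25*π/2.
  (u')² cross terms: 2·(-1)·(-5)·∫cos(x)·cos(5x) dx = 10·(0) = 0.
  So ∫_0^π (u')² dx = π/2 + 25*π/2 + 0 = 13*π.
||u||_{H^1}^2 = (π) + (13*π) = 14*π.


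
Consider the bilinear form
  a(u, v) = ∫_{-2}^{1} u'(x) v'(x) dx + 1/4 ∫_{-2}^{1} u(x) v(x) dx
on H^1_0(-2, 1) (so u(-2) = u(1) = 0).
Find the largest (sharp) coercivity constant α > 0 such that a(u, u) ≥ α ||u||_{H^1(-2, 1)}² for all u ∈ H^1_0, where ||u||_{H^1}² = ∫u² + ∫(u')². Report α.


α = (9/4 + π^2)/(9 + π^2)

Coercivity of a(·,·) on H^1_0(-2, 1) means a(u, u) ≥ α ||u||_{H^1}² for every u ∈ H^1_0.
The interval has length L = 3, and Poincaré/coercivity depend only on L. Here a(u, u) = ∫(u')² + (1/4)·∫u².
Here 0 < c = 1/4 < 1. The condition a(u,u) ≥ α||u||_{H^1}² reads (1−α)∫(u')² ≥ (α−c)∫u². Any admissible α is ≤ 1 (rapidly oscillating u have ∫u²/∫(u')² → 0), and α = 1 would force 0 ≥ (1−c)∫u², impossible since c < 1; so 1−α > 0. By the sharp Poincaré inequality on H^1_0 of an interval of length L, ∫(u')² ≥ (π/L)²∫u² with equality for the first sine mode sin(π(x−x₀)/L) (x₀ the left endpoint), so the inequality holds for all u iff (1−α)(π/L)² ≥ α − c, i.e. α ≤ ((π/L)² + c)/((π/L)² + 1) = (1 + c(L/π)²)/(1 + (L/π)²). With (π/L)² = π^2/9 and c = 1/4, the largest admissible constant is α = ((π/L)² + c)/((π/L)² + 1).
Simplifying, α = (9/4 + π^2)/(9 + π^2).


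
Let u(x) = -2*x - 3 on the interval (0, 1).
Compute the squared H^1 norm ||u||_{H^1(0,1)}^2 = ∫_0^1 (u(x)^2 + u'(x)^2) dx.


||u||_{H^1}^2 = 61/3

The H^1 norm (squared) on an interval (0, L) is
  ||u||_{H^1}^2 = ∫_0^L u(x)^2 dx + ∫_0^L u'(x)^2 dx.
Compute u'(x) = -2.
Then u(x)^2 = 4*x**2 + 12*x + 9 and u'(x)^2 = 4.
Integrate each monomial from 0 to 1 using ∫_0^1 c·x^n dx = c·1^(n+1)/(n+1):
  ∫_0^1 u(x)^2 dx = ∫_0^1 (4*x^2 + 12*x + 9) dx. Term by term:
    ∫_0^1 4*x^2 dx = 4/3;  ∫_0^1 12*x dx = 6;  ∫_0^1 9 dx = 9.
  Sum: 4/3 + 6 + 9 = 49/3.
  ∫_0^1 u'(x)^2 dx = ∫_0^1 (4) dx. Term by term:
    ∫_0^1 4 dx = 4.
Adding: ||u||_{H^1}^2 = 49/3 + 4 = 61/3.


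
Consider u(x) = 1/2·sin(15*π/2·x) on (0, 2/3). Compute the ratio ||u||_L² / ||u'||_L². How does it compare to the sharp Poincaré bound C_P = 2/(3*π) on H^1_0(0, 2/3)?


||u||_L² / ||u'||_L² = 2/(15*π) < C_P = 2/(3*π).

u(x) = 1/2·sin(15*π/2·x), so u'(x) = 15*π*cos(15*π*x/2)/4.
Writing u(x) = A·sin(kπx/L) with A = 1/2 and k = 5, use ∫_0^L sin²(kπx/L) dx = L/2 and ∫_0^L cos²(kπx/L) dx = L/2.
u² = 1/4·sin²(15*π/2·x) and (u')² = 225*π^2/16·cos²(15*π/2·x), and each of sin², cos² integrates to L/2 = 1/3 over (0, 2/3).
∫_0^2/3 u² dx = 1/12, so ||u||_L² = sqrt(3)/6.
∫_0^2/3 (u')² dx = 75*π^2/16, so ||u'||_L² = 5*sqrt(3)*π/4.
Ratio ||u||_L² / ||u'||_L² = 2/(15*π).
Sharp Poincaré constant on H^1_0(0, 2/3) is C_P = L/π = 2/(3*π), achieved by sin(3*π/2·x).
This is the k = 5 harmonic; the ratio L/(kπ) is strictly less than C_P = L/π, consistent with the sharp inequality ||u||_L² ≤ C_P ||u'||_L².


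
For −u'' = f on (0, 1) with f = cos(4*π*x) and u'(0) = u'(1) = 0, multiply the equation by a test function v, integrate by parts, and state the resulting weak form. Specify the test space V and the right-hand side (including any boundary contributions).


V = H^1(0, 1) (no boundary constraint on v; u is determined up to an additive constant); weak form: ∫_0^1 u'v' dx = ∫_0^1 (cos(4*π*x)) v dx for all v ∈ V.

Multiply both sides by a test function v and integrate from 0 to 1:
  ∫_0^1 −u''(x) v(x) dx = ∫_0^1 f(x) v(x) dx.
Integrate the LHS by parts once:
  ∫_0^1 −u'' v dx = −[u'(x) v(x)]_0^1 + ∫_0^1 u'(x) v'(x) dx.
Thus ∫_0^1 u'(x) v'(x) dx = ∫_0^1 f(x) v(x) dx + [u'(x) v(x)]_0^1.
Choose V so that boundary terms are either known or forced to vanish.
u has homogeneous Neumann: u'(0) = u'(1) = 0. So [u' v]_0^1 = 0·v(1) − 0·v(0) = 0 for any v; take V = H^1(0, 1).
Weak formulation: find u (satisfying any essential BC) such that ∫_0^1 u'(x) v'(x) dx = ∫_0^1 f v dx for all v ∈ V (homogeneous Neumann, so boundary terms vanish).
Substituting f(x) = cos(4*π*x), the right-hand side is ∫_0^1 (cos(4*π*x)) v dx.
Compatibility check (pure Neumann): taking v ≡ 1 ∈ V gives 0 = ∫_0^1 f dx + (0) − (0), i.e. ∫_0^1 f dx must equal u'(0) − u'(1) = 0. Indeed ∫_0^1 (cos(4*π*x)) dx = 0, so the data are compatible. The solution is then unique only up to an additive constant (fix it e.g. by requiring ∫_0^1 u dx = 0).


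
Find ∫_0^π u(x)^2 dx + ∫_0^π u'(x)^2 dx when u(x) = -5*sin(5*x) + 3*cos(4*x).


||u||_{H^1(0,π)}^2 = -1700/3 + 803*π/2

u'(x) = -12*sin(4*x) - 25*cos(5*x).
Expand u² and (u')² and integrate term by term on (0, π), using: for integers n ≥ 1, ∫_0^π sin²(nx) dx = ∫_0^π cos²(nx) dx = π/2; for n ≠ n', ∫_0^π sin(nx)sin(n'x) dx = ∫_0^π cos(nx)cos(n'x) dx = 0; and by product-to-sum, ∫_0^π sin(nx)cos(n'x) dx = ½∫_0^π [sin((n+n')x) + sin((n−n')x)] dx, which is 0 when n+n' is even and 2n/(n²−n'²) when n+n' is odd (it need not vanish on (0, π)).
  u² squared terms: (-5)²·∫sin(5x)² dx = 25·π/2 = 25*π/2;  (3)²·∫cos(4x)² dx = 9·π/2 = 9*π/2.
  u² cross terms: 2·(-5)·(3)·∫sin(5x)·cos(4x) dx = -30·(10/9) = -100/3.
  So ∫_0^π u² dx = 25*π/2 + 9*π/2 − 100/3 = -100/3 + 17*π.
  (u')² squared terms: (-25)²·∫cos(5x)² dx = 625·π/2 = 625*π/2;  (-12)²·∫sin(4x)² dx = 144·π/2 = 72*π.
  (u')² cross terms: 2·(-25)·(-12)·∫cos(5x)·sin(4x) dx = 600·(-8/9) = -1600/3.
  So ∫_0^π (u')² dx = 625*π/2 + 72*π − 1600/3 = -1600/3 + 769*π/2.
||u||_{H^1}^2 = (-100/3 + 17*π) + (-1600/3 + 769*π/2) = -1700/3 + 803*π/2.


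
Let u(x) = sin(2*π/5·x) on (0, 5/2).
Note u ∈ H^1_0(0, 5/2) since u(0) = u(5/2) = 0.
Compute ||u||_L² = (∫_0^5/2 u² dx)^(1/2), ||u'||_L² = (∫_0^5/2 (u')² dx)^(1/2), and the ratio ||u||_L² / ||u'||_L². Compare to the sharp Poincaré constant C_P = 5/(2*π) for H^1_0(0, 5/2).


||u||_L² / ||u'||_L² = 5/(2*π) = C_P.

u(x) = sin(2*π/5·x), so u'(x) = 2*π*cos(2*π*x/5)/5.
Writing u(x) = A·sin(kπx/L) with A = 1 and k = 1, use ∫_0^L sin²(kπx/L) dx = L/2 and ∫_0^L cos²(kπx/L) dx = L/2.
u² = 1·sin²(2*π/5·x) and (u')² = 4*π^2/25·cos²(2*π/5·x), and each of sin², cos² integrates to L/2 = 5/4 over (0, 5/2).
∫_0^5/2 u² dx = 5/4, so ||u||_L² = sqrt(5)/2.
∫_0^5/2 (u')² dx = π^2/5, so ||u'||_L² = sqrt(5)*π/5.
Ratio ||u||_L² / ||u'||_L² = 5/(2*π).
Sharp Poincaré constant on H^1_0(0, 5/2) is C_P = L/π = 5/(2*π), achieved by sin(2*π/5·x).
This is the k = 1 eigenfunction (up to amplitude), so the ratio equals the sharp Poincaré constant exactly.


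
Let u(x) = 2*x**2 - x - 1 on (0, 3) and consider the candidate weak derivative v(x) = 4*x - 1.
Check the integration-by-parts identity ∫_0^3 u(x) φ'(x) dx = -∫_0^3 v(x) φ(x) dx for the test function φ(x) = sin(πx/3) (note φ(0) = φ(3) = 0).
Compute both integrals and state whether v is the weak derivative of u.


LHS = -30/π, RHS = -30/π. Yes, v = u' weakly.

u(x) = 2*x**2 - x - 1, classical derivative u'(x) = 4*x - 1.
φ(x) = sin(πx/3), so φ'(x) = π*cos(π*x/3)/3.
Note φ(0) = φ(3) = 0, so the boundary term u·φ vanishes.
LHS = ∫_0^3 u(x) φ'(x) dx = ∫_0^3 (2*π*x^2*cos(π*x/3)/3 - π*x*cos(π*x/3)/3 - π*cos(π*x/3)/3) dx. Term by term:
  ∫_0^3 -π*cos(π*x/3)/3 dx = 0;  ∫_0^3 -π*x*cos(π*x/3)/3 dx = 6/π;  ∫_0^3 2*π*x^2*cos(π*x/3)/3 dx = -36/π.
Sum: 0 + 6/π − 36/π = -30/π.
So LHS = -30/π.
∫_0^3 v(x) φ(x) dx = ∫_0^3 (4*x*sin(π*x/3) - sin(π*x/3)) dx. Term by term:
  ∫_0^3 -sin(π*x/3) dx = -6/π;  ∫_0^3 4*x*sin(π*x/3) dx = 36/π.
Sum: -6/π + 36/π = 30/π.
So RHS = -∫_0^3 v(x) φ(x) dx = -30/π.
LHS = RHS, so the identity holds for this test φ.
Moreover u is smooth here and v(x) = u'(x) = 4*x - 1 pointwise, so the identity holds for every test function. Hence v is the weak derivative of u.
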